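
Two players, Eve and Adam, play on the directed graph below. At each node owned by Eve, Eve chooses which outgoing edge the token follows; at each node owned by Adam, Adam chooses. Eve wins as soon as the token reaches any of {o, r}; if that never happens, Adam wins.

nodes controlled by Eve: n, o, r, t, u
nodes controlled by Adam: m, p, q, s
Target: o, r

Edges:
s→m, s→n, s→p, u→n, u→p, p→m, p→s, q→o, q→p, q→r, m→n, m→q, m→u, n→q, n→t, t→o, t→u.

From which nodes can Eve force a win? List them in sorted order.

A0 = {o, r}
A1: add {t} — t (Eve) has t→o.
A2: add {n} — n (Eve) has n→t.
A3: add {u} — u (Eve) has u→n.
A4 = A3; e.g. m (Adam) can still go to q. Fixed point.
Eve's winning region = {n, o, r, t, u}.

n, o, r, t, u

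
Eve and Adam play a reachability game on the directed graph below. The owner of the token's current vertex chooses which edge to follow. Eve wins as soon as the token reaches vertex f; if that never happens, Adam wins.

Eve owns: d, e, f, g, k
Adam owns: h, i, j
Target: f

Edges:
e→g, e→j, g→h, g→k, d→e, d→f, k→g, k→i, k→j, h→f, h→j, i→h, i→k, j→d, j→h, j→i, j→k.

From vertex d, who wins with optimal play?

A0 = {f}
A1: add {d} — d (Eve) has d→f.
A2 = A1; e.g. e (Eve) has no edge into A1. Fixed point.
d ∈ A1, so Eve can force the target.

Eve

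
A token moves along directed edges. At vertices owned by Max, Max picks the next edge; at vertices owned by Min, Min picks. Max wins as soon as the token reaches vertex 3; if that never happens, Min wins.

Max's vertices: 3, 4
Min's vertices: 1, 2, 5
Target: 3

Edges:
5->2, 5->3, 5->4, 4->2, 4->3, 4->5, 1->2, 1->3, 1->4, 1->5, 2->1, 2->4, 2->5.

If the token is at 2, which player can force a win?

Min

A0 = {3}
A1: add {4} — 4 (Max) has 4→3.
A2 = A1; e.g. 1 (Min) can still go to 2. Fixed point.
2 never enters the attractor, so Min can avoid the target forever.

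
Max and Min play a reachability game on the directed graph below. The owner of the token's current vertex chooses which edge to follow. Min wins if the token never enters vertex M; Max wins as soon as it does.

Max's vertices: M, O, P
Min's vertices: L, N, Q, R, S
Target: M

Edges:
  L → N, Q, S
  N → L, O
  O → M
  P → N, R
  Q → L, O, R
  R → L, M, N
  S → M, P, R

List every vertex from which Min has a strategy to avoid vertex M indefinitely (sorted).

A0 = {M}
A1: add {O} — O (Max) has O→M.
A2 = A1; e.g. L (Min) can still go to N. Fixed point.
Max's attractor = {M, O}; Min avoids the target exactly from the complement.

L, N, P, Q, R, S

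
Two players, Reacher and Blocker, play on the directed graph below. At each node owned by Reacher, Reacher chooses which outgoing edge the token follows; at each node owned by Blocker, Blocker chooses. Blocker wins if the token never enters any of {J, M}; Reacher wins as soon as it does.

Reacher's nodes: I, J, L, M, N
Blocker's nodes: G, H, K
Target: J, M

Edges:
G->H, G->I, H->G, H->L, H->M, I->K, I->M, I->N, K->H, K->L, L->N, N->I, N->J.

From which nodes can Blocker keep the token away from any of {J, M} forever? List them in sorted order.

G, H, K

A0 = {J, M}
A1: add {I, N} — I (Reacher) has I→M; N (Reacher) has N→J.
A2: add {L} — L (Reacher) has L→N.
A3 = A2; e.g. G (Blocker) can still go to H. Fixed point.
Reacher's attractor = {I, J, L, M, N}; Blocker avoids the target exactly from the complement.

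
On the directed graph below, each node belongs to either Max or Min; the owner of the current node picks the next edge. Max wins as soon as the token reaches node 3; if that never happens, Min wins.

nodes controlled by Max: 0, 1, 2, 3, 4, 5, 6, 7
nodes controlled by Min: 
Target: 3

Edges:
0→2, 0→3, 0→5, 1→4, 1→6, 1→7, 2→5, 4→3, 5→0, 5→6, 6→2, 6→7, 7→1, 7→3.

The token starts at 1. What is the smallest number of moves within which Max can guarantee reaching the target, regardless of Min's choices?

2

A0 = {3}
A1: add {0, 4, 7} — 0 (Max) has 0→3; 4 (Max) has 4→3; 7 (Max) has 7→3.
A2: add {1, 5, 6} — 1 (Max) has 1→4; 5 (Max) has 5→0; 6 (Max) has 6→7.
1 enters the attractor at level 2, so Max can force the target in 2 moves from there.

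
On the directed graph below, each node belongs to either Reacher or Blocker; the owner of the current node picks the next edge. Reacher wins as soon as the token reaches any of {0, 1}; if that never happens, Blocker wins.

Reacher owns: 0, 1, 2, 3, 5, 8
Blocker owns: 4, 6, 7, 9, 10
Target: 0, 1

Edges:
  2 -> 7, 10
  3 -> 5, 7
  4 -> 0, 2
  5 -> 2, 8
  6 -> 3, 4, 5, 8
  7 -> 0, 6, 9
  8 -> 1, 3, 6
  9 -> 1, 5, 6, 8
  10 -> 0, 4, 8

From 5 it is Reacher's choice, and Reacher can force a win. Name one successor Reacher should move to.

A0 = {0, 1}
A1: add {8} — 8 (Reacher) has 8→1.
A2: add {5} — 5 (Reacher) has 5→8.
A3: add {3} — 3 (Reacher) has 3→5.
A4 = A3; e.g. 2 (Reacher) has no edge into A3. Fixed point.
From 5, successor 8 is in the attractor (rank 1); the other successor 2 is not.

8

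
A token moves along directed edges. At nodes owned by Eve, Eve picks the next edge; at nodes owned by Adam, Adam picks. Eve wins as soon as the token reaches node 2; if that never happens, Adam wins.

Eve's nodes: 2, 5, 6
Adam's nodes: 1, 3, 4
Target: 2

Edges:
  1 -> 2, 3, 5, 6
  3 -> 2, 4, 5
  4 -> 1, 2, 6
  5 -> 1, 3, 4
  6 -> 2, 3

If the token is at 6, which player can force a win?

A0 = {2}
A1: add {6} — 6 (Eve) has 6→2.
A2 = A1; e.g. 1 (Adam) can still go to 3. Fixed point.
6 ∈ A1, so Eve can force the target.

Eve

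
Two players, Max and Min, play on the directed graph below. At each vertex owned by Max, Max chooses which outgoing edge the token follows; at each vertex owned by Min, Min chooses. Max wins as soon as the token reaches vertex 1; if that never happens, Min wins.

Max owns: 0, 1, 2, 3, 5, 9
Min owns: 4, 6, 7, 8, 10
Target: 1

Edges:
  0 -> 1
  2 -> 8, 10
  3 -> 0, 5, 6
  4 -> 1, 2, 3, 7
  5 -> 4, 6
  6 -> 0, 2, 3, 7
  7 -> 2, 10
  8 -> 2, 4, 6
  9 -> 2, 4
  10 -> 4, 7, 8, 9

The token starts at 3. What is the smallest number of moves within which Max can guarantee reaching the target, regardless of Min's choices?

A0 = {1}
A1: add {0} — 0 (Max) has 0→1.
A2: add {3} — 3 (Max) has 3→0.
A3 = A2; e.g. 2 (Max) has no edge into A2. Fixed point.
3 enters the attractor at level 2, so Max can force the target in 2 moves from there.

2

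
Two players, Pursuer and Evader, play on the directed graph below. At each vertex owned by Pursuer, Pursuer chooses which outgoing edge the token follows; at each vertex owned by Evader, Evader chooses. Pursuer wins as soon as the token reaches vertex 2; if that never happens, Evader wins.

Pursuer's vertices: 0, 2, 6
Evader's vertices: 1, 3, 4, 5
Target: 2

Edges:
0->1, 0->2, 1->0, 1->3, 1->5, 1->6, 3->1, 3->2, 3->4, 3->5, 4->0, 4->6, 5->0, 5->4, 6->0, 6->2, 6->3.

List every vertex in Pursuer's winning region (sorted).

A0 = {2}
A1: add {0, 6} — 0 (Pursuer) has 0→2; 6 (Pursuer) has 6→2.
A2: add {4} — 4 (Evader): all of {0, 6} already in.
A3: add {5} — 5 (Evader): all of {0, 4} already in.
A4 = A3; e.g. 1 (Evader) can still go to 3. Fixed point.
Pursuer's winning region = {0, 2, 4, 5, 6}.

0, 2, 4, 5, 6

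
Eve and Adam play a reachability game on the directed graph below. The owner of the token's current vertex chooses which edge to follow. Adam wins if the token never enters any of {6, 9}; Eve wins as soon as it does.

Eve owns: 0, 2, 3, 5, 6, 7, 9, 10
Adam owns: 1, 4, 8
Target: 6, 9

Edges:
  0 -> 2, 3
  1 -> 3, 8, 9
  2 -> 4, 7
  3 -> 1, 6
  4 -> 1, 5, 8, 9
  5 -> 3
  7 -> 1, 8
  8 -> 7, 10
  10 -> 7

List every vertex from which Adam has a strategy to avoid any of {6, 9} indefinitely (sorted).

1, 2, 4, 7, 8, 10

A0 = {6, 9}
A1: add {3} — 3 (Eve) has 3→6.
A2: add {0, 5} — 0 (Eve) has 0→3; 5 (Eve) has 5→3.
A3 = A2; e.g. 1 (Adam) can still go to 8. Fixed point.
Eve's attractor = {0, 3, 5, 6, 9}; Adam avoids the target exactly from the complement.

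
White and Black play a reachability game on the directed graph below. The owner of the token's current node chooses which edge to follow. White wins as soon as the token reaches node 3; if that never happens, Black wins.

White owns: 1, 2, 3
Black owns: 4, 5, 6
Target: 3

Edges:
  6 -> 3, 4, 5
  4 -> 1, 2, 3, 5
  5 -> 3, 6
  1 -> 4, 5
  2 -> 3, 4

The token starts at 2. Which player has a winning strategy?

White

A0 = {3}
A1: add {2} — 2 (White) has 2→3.
A2 = A1; e.g. 1 (White) has no edge into A1. Fixed point.
2 ∈ A1, so White can force the target.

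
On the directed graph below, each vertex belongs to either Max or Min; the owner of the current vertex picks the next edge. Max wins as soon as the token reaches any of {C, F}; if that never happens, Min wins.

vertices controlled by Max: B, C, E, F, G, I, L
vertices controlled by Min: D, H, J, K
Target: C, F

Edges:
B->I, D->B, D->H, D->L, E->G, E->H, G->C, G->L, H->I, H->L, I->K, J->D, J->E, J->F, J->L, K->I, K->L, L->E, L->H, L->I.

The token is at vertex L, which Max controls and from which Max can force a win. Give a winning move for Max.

A0 = {C, F}
A1: add {G} — G (Max) has G→C.
A2: add {E} — E (Max) has E→G.
A3: add {L} — L (Max) has L→E.
A4 = A3; e.g. B (Max) has no edge into A3. Fixed point.
From L, successor E is in the attractor (rank 2); the other successors H, I are not.

E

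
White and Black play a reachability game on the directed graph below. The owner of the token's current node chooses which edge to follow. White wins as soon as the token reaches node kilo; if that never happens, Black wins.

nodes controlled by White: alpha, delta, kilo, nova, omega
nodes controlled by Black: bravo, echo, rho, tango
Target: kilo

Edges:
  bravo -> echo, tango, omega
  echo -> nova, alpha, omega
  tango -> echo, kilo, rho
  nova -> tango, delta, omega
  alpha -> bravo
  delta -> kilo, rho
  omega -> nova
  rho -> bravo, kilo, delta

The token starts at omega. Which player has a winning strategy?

White

A0 = {kilo}
A1: add {delta} — delta (White) has delta→kilo.
A2: add {nova} — nova (White) has nova→delta.
A3: add {omega} — omega (White) has omega→nova.
A4 = A3; e.g. bravo (Black) can still go to echo. Fixed point.
omega ∈ A3, so White can force the target.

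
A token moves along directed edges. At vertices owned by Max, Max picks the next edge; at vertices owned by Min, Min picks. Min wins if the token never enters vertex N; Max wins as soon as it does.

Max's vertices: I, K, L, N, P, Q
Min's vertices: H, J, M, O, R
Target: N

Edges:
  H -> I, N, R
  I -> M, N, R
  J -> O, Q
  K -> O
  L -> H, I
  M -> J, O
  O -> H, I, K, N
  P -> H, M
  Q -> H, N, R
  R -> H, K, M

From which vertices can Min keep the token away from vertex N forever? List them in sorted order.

H, J, K, M, O, P, R

A0 = {N}
A1: add {I, Q} — I (Max) has I→N; Q (Max) has Q→N.
A2: add {L} — L (Max) has L→I.
A3 = A2; e.g. H (Min) can still go to R. Fixed point.
Max's attractor = {I, L, N, Q}; Min avoids the target exactly from the complement.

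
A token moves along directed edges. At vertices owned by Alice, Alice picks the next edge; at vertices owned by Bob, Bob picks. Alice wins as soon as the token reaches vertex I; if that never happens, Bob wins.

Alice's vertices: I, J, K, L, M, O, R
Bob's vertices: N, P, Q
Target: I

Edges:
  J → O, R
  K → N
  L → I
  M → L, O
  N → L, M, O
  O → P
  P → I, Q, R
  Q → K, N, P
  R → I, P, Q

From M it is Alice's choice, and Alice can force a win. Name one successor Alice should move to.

A0 = {I}
A1: add {L, R} — L (Alice) has L→I; R (Alice) has R→I.
A2: add {J, M} — J (Alice) has J→R; M (Alice) has M→L.
A3 = A2; e.g. K (Alice) has no edge into A2. Fixed point.
From M, successor L is in the attractor (rank 1); the other successor O is not.

L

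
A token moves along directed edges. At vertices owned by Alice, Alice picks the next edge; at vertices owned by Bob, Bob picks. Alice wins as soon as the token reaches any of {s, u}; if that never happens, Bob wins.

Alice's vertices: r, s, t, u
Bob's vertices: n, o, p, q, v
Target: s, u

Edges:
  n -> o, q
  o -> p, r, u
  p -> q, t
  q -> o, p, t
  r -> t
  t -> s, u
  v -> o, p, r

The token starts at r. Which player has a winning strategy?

A0 = {s, u}
A1: add {t} — t (Alice) has t→s.
A2: add {r} — r (Alice) has r→t.
A3 = A2; e.g. n (Bob) can still go to o. Fixed point.
r ∈ A2, so Alice can force the target.

Alice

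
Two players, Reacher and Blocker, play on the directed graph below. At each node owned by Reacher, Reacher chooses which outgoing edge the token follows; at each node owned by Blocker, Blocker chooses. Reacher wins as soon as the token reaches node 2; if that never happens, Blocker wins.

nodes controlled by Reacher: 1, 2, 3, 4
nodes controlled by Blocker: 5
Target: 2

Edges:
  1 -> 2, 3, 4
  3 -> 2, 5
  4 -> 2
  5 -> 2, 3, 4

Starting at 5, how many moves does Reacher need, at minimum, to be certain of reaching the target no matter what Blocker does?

A0 = {2}
A1: add {1, 3, 4} — 1 (Reacher) has 1→2; 3 (Reacher) has 3→2; 4 (Reacher) has 4→2.
A2: add {5} — 5 (Blocker): all of {2, 3, 4} already in.
A2 = all vertices. Fixed point.
5 enters the attractor at level 2, so Reacher can force the target in 2 moves from there.

2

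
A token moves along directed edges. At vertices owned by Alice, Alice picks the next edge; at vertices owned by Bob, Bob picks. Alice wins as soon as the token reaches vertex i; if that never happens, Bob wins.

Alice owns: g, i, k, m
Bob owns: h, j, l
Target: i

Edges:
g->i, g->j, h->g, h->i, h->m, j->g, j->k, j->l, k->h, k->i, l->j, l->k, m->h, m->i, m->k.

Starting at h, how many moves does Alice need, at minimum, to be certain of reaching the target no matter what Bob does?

A0 = {i}
A1: add {g, k, m} — g (Alice) has g→i; k (Alice) has k→i; m (Alice) has m→i.
A2: add {h} — h (Bob): all of {g, i, m} already in.
A3 = A2; e.g. j (Bob) can still go to l. Fixed point.
h enters the attractor at level 2, so Alice can force the target in 2 moves from there.

2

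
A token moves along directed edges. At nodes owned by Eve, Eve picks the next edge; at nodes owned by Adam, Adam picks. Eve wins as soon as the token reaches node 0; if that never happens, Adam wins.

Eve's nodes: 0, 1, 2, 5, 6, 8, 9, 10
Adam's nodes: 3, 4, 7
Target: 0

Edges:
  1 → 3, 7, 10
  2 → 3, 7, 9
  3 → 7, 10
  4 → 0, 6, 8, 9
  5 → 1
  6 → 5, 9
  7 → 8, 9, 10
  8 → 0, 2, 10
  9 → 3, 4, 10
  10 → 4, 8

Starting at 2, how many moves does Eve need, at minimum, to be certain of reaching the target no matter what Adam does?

A0 = {0}
A1: add {8} — 8 (Eve) has 8→0.
A2: add {10} — 10 (Eve) has 10→8.
A3: add {1, 9} — 1 (Eve) has 1→10; 9 (Eve) has 9→10.
A4: add {2, 5, 6, 7} — 2 (Eve) has 2→9; 5 (Eve) has 5→1; 6 (Eve) has 6→9; 7 (Adam): all of {8, 9, 10} already in.
2 enters the attractor at level 4, so Eve can force the target in 4 moves from there.

4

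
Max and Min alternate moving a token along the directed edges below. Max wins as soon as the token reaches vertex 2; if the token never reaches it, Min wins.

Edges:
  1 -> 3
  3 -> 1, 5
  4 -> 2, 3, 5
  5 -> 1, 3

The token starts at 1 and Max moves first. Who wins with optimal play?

Track states (vertex, player-to-move).
A0 = {(2,Max), (2,Min)}
A1: add {(4,Max)}.
A2 = A1; e.g. (1,Max) stays out. (1,Max) never enters ⇒ Min avoids the target.

Min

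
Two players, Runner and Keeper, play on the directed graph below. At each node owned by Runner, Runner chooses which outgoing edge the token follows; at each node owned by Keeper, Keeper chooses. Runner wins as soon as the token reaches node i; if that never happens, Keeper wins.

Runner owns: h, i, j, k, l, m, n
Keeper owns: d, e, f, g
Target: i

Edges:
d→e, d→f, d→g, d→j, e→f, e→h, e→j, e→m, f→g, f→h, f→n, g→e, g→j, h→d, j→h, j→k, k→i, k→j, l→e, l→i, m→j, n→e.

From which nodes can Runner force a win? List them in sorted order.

i, j, k, l, m

A0 = {i}
A1: add {k, l} — k (Runner) has k→i; l (Runner) has l→i.
A2: add {j} — j (Runner) has j→k.
A3: add {m} — m (Runner) has m→j.
A4 = A3; e.g. d (Keeper) can still go to e. Fixed point.
Runner's winning region = {i, j, k, l, m}.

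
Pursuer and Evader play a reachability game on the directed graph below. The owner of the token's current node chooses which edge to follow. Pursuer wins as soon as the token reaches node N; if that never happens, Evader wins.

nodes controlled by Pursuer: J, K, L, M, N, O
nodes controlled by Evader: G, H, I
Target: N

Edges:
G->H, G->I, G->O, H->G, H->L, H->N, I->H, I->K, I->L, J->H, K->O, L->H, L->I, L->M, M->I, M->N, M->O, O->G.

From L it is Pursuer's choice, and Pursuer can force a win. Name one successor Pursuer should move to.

A0 = {N}
A1: add {M} — M (Pursuer) has M→N.
A2: add {L} — L (Pursuer) has L→M.
A3 = A2; e.g. G (Evader) can still go to H. Fixed point.
From L, successor M is in the attractor (rank 1); the other successors H, I are not.

M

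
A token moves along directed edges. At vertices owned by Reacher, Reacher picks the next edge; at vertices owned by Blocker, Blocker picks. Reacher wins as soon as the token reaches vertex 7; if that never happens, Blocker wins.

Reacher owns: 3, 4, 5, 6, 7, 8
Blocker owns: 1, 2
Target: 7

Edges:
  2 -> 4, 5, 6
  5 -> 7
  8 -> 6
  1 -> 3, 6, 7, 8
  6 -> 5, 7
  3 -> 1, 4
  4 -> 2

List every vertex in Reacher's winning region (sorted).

A0 = {7}
A1: add {5, 6} — 5 (Reacher) has 5→7; 6 (Reacher) has 6→7.
A2: add {8} — 8 (Reacher) has 8→6.
A3 = A2; e.g. 1 (Blocker) can still go to 3. Fixed point.
Reacher's winning region = {5, 6, 7, 8}.

5, 6, 7, 8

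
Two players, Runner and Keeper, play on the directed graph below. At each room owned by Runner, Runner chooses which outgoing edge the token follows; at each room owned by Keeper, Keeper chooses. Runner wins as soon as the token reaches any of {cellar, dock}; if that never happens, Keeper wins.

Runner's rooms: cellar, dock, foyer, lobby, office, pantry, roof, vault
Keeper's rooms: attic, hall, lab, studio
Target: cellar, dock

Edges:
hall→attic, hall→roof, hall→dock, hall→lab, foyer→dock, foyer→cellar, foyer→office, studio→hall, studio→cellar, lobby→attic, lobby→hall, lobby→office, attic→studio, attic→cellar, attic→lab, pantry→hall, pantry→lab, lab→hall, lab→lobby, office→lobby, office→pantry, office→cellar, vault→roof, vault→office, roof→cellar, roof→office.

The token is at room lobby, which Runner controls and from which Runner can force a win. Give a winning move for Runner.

office

A0 = {cellar, dock}
A1: add {foyer, office, roof} — roof (Runner) has roof→cellar; foyer (Runner) has foyer→dock; office (Runner) has office→cellar.
A2: add {lobby, vault} — lobby (Runner) has lobby→office; vault (Runner) has vault→roof.
A3 = A2; e.g. studio (Keeper) can still go to hall. Fixed point.
From lobby, successor office is in the attractor (rank 1); the other successors attic, hall are not.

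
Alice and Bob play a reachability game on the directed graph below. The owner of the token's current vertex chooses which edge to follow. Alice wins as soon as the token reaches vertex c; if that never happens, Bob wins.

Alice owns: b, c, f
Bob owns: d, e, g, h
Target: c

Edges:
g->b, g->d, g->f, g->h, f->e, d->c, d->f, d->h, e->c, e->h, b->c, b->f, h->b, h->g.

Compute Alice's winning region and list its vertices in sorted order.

b, c

A0 = {c}
A1: add {b} — b (Alice) has b→c.
A2 = A1; e.g. d (Bob) can still go to f. Fixed point.
Alice's winning region = {b, c}.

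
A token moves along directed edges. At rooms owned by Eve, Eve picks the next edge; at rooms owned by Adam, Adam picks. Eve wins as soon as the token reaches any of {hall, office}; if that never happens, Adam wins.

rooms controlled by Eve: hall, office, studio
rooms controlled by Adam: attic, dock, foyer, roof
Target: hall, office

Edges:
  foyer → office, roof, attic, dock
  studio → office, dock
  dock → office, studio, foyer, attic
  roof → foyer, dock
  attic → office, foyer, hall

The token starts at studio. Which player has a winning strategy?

A0 = {hall, office}
A1: add {studio} — studio (Eve) has studio→office.
A2 = A1; e.g. foyer (Adam) can still go to roof. Fixed point.
studio ∈ A1, so Eve can force the target.

Eve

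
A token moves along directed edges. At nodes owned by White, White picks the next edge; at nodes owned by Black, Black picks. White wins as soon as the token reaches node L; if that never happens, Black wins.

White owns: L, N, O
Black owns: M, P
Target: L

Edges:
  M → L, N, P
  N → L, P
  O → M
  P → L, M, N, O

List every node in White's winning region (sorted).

L, N

A0 = {L}
A1: add {N} — N (White) has N→L.
A2 = A1; e.g. M (Black) can still go to P. Fixed point.
White's winning region = {L, N}.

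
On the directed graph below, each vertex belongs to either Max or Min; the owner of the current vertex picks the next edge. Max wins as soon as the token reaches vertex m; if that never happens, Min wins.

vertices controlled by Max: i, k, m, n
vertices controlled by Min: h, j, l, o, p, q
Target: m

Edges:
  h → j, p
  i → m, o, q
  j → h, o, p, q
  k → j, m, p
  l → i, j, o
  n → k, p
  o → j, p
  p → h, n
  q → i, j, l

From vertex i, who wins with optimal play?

A0 = {m}
A1: add {i, k} — i (Max) has i→m; k (Max) has k→m.
i ∈ A1, so Max can force the target.

Max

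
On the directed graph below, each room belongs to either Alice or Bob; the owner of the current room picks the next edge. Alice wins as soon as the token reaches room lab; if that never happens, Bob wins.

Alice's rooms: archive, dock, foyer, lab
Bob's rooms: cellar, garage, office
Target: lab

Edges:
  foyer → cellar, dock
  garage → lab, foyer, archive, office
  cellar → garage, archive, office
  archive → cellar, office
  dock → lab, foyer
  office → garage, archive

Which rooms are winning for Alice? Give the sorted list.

dock, foyer, lab

A0 = {lab}
A1: add {dock} — dock (Alice) has dock→lab.
A2: add {foyer} — foyer (Alice) has foyer→dock.
A3 = A2; e.g. garage (Bob) can still go to archive. Fixed point.
Alice's winning region = {dock, foyer, lab}.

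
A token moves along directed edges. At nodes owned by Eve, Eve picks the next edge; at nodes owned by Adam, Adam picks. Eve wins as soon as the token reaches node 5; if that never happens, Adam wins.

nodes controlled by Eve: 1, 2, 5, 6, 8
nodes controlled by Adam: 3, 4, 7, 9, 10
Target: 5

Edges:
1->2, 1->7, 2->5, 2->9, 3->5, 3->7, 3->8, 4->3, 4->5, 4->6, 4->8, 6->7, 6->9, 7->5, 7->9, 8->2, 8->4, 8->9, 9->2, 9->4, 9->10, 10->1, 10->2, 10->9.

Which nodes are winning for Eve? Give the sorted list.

1, 2, 5, 8

A0 = {5}
A1: add {2} — 2 (Eve) has 2→5.
A2: add {1, 8} — 1 (Eve) has 1→2; 8 (Eve) has 8→2.
A3 = A2; e.g. 3 (Adam) can still go to 7. Fixed point.
Eve's winning region = {1, 2, 5, 8}.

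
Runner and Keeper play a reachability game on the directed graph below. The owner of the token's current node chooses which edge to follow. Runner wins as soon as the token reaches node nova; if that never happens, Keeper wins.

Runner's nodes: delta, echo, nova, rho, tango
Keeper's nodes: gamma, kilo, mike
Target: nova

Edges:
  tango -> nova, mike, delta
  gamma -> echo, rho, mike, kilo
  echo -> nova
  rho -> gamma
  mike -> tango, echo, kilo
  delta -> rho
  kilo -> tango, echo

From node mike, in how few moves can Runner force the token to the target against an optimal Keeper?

A0 = {nova}
A1: add {echo, tango} — tango (Runner) has tango→nova; echo (Runner) has echo→nova.
A2: add {kilo} — kilo (Keeper): all of {tango, echo} already in.
A3: add {mike} — mike (Keeper): all of {tango, echo, kilo} already in.
A4 = A3; e.g. gamma (Keeper) can still go to rho. Fixed point.
mike enters the attractor at level 3, so Runner can force the target in 3 moves from there.

3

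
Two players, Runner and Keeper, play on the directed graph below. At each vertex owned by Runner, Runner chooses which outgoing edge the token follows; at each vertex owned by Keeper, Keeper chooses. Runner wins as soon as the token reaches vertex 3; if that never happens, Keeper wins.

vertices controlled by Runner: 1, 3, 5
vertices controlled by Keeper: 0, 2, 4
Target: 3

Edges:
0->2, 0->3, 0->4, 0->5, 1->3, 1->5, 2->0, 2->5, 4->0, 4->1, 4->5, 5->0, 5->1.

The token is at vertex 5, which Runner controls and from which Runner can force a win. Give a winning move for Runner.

1

A0 = {3}
A1: add {1} — 1 (Runner) has 1→3.
A2: add {5} — 5 (Runner) has 5→1.
A3 = A2; e.g. 0 (Keeper) can still go to 2. Fixed point.
From 5, successor 1 is in the attractor (rank 1); the other successor 0 is not.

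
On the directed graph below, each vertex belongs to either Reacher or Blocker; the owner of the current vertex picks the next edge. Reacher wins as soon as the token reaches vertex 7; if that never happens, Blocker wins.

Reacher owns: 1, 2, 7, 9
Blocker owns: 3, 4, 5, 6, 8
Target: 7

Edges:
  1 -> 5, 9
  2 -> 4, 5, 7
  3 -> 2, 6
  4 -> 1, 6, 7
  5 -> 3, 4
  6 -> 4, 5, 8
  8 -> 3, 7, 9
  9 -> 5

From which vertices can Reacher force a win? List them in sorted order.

2, 7

A0 = {7}
A1: add {2} — 2 (Reacher) has 2→7.
A2 = A1; e.g. 1 (Reacher) has no edge into A1. Fixed point.
Reacher's winning region = {2, 7}.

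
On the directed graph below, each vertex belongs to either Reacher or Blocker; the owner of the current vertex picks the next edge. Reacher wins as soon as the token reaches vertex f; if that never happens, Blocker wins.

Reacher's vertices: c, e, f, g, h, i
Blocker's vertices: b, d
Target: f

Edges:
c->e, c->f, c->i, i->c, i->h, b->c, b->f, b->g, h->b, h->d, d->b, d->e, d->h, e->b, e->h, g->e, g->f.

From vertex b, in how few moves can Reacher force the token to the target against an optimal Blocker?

2

A0 = {f}
A1: add {c, g} — c (Reacher) has c→f; g (Reacher) has g→f.
A2: add {b, i} — b (Blocker): all of {c, f, g} already in; i (Reacher) has i→c.
b enters the attractor at level 2, so Reacher can force the target in 2 moves from there.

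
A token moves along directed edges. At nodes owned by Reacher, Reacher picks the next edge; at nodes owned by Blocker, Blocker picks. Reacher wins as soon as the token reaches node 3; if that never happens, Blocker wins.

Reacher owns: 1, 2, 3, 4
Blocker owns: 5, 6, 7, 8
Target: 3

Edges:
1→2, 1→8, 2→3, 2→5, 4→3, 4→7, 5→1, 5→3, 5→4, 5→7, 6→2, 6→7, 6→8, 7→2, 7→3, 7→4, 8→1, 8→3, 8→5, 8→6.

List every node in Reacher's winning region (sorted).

A0 = {3}
A1: add {2, 4} — 2 (Reacher) has 2→3; 4 (Reacher) has 4→3.
A2: add {1, 7} — 1 (Reacher) has 1→2; 7 (Blocker): all of {2, 3, 4} already in.
A3: add {5} — 5 (Blocker): all of {1, 3, 4, 7} already in.
A4 = A3; e.g. 6 (Blocker) can still go to 8. Fixed point.
Reacher's winning region = {1, 2, 3, 4, 5, 7}.

1, 2, 3, 4, 5, 7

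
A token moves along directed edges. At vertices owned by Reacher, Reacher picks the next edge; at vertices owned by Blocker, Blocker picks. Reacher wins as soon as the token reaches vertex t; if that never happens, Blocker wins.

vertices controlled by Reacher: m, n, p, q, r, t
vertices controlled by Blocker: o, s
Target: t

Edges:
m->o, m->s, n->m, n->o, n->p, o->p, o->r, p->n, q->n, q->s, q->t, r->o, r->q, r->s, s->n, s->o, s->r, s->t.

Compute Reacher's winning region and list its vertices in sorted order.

q, r, t

A0 = {t}
A1: add {q} — q (Reacher) has q→t.
A2: add {r} — r (Reacher) has r→q.
A3 = A2; e.g. m (Reacher) has no edge into A2. Fixed point.
Reacher's winning region = {q, r, t}.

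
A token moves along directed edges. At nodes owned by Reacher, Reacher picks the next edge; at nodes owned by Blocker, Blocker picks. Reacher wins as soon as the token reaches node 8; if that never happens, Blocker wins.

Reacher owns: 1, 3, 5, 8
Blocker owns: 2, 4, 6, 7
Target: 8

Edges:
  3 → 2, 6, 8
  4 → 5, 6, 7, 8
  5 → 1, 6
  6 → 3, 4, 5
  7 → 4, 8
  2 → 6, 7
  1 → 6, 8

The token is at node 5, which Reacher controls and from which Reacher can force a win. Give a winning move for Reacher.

A0 = {8}
A1: add {1, 3} — 1 (Reacher) has 1→8; 3 (Reacher) has 3→8.
A2: add {5} — 5 (Reacher) has 5→1.
A3 = A2; e.g. 2 (Blocker) can still go to 6. Fixed point.
From 5, successor 1 is in the attractor (rank 1); the other successor 6 is not.

1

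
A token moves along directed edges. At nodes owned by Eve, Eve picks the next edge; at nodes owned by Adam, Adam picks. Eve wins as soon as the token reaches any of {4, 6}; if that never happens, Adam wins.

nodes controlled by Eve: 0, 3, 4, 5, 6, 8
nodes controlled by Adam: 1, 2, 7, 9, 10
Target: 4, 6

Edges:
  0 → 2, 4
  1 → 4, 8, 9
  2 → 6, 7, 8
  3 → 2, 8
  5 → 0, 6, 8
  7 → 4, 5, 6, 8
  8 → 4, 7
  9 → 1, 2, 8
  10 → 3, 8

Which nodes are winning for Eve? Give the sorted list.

0, 2, 3, 4, 5, 6, 7, 8, 10

A0 = {4, 6}
A1: add {0, 5, 8} — 0 (Eve) has 0→4; 5 (Eve) has 5→6; 8 (Eve) has 8→4.
A2: add {3, 7} — 3 (Eve) has 3→8; 7 (Adam): all of {4, 5, 6, 8} already in.
A3: add {2, 10} — 2 (Adam): all of {6, 7, 8} already in; 10 (Adam): all of {3, 8} already in.
A4 = A3; e.g. 1 (Adam) can still go to 9. Fixed point.
Eve's winning region = {0, 2, 3, 4, 5, 6, 7, 8, 10}.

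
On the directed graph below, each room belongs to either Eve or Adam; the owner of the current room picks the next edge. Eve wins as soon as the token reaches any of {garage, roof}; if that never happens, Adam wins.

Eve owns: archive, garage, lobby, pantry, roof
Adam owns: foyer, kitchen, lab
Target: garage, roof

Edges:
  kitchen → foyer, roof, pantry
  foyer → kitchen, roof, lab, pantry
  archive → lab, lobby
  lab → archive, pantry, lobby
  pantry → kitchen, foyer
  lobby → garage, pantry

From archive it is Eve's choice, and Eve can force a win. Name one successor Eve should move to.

A0 = {garage, roof}
A1: add {lobby} — lobby (Eve) has lobby→garage.
A2: add {archive} — archive (Eve) has archive→lobby.
A3 = A2; e.g. kitchen (Adam) can still go to foyer. Fixed point.
From archive, successor lobby is in the attractor (rank 1); the other successor lab is not.

lobby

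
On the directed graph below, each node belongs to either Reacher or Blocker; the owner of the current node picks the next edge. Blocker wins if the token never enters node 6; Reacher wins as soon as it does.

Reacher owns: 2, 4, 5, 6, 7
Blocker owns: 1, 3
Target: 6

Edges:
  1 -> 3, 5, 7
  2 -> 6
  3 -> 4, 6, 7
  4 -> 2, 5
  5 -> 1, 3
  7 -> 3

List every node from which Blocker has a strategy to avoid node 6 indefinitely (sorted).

A0 = {6}
A1: add {2} — 2 (Reacher) has 2→6.
A2: add {4} — 4 (Reacher) has 4→2.
A3 = A2; e.g. 1 (Blocker) can still go to 3. Fixed point.
Reacher's attractor = {2, 4, 6}; Blocker avoids the target exactly from the complement.

1, 3, 5, 7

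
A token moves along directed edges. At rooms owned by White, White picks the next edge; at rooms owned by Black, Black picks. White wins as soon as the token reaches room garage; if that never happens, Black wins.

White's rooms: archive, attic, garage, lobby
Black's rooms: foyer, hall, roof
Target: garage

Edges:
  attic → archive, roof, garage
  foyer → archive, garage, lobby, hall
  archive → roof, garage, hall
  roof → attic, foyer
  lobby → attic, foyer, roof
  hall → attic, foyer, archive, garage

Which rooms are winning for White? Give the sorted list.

archive, attic, garage, lobby

A0 = {garage}
A1: add {archive, attic} — attic (White) has attic→garage; archive (White) has archive→garage.
A2: add {lobby} — lobby (White) has lobby→attic.
A3 = A2; e.g. foyer (Black) can still go to hall. Fixed point.
White's winning region = {archive, attic, garage, lobby}.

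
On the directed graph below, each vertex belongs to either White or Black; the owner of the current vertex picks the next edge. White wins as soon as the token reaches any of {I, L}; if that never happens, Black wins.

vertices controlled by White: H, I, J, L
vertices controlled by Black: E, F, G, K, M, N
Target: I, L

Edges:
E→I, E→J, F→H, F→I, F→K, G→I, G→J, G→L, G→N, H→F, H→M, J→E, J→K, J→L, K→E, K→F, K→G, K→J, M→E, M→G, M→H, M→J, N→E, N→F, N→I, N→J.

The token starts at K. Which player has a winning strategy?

A0 = {I, L}
A1: add {J} — J (White) has J→L.
A2: add {E} — E (Black): all of {I, J} already in.
A3 = A2; e.g. F (Black) can still go to H. Fixed point.
K never enters the attractor, so Black can avoid the target forever.

Black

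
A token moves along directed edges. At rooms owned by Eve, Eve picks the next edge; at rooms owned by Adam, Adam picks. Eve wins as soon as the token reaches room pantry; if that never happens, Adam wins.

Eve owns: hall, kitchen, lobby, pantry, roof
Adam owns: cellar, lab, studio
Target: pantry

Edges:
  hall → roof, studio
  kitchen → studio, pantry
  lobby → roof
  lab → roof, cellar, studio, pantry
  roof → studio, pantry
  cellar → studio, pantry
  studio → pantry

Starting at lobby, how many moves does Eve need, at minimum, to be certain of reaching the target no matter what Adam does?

2

A0 = {pantry}
A1: add {kitchen, roof, studio} — kitchen (Eve) has kitchen→pantry; roof (Eve) has roof→pantry; studio (Adam): all of {pantry} already in.
A2: add {cellar, hall, lobby} — hall (Eve) has hall→roof; lobby (Eve) has lobby→roof; cellar (Adam): all of {studio, pantry} already in.
lobby enters the attractor at level 2, so Eve can force the target in 2 moves from there.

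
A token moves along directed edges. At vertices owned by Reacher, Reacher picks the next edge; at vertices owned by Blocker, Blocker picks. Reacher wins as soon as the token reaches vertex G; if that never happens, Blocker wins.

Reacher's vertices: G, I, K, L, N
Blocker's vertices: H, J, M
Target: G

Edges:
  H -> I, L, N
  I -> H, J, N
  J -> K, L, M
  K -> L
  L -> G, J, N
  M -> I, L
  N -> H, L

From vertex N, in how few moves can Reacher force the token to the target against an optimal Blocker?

2

A0 = {G}
A1: add {L} — L (Reacher) has L→G.
A2: add {K, N} — K (Reacher) has K→L; N (Reacher) has N→L.
N enters the attractor at level 2, so Reacher can force the target in 2 moves from there.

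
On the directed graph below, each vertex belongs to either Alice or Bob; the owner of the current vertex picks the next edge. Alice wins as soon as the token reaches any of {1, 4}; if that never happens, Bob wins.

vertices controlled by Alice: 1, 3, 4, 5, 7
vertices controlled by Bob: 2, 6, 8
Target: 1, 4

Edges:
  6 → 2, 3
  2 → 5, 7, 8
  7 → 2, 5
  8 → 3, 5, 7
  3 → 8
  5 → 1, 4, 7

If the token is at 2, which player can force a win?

A0 = {1, 4}
A1: add {5} — 5 (Alice) has 5→1.
A2: add {7} — 7 (Alice) has 7→5.
A3 = A2; e.g. 2 (Bob) can still go to 8. Fixed point.
2 never enters the attractor, so Bob can avoid the target forever.

Bob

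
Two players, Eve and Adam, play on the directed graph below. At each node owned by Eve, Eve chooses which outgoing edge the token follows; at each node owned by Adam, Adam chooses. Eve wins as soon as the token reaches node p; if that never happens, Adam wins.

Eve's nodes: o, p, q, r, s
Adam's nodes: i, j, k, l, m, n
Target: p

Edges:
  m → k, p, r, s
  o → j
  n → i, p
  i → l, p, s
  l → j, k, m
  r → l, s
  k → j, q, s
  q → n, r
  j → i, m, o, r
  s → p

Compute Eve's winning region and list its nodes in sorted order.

A0 = {p}
A1: add {s} — s (Eve) has s→p.
A2: add {r} — r (Eve) has r→s.
A3: add {q} — q (Eve) has q→r.
A4 = A3; e.g. i (Adam) can still go to l. Fixed point.
Eve's winning region = {p, q, r, s}.

p, q, r, s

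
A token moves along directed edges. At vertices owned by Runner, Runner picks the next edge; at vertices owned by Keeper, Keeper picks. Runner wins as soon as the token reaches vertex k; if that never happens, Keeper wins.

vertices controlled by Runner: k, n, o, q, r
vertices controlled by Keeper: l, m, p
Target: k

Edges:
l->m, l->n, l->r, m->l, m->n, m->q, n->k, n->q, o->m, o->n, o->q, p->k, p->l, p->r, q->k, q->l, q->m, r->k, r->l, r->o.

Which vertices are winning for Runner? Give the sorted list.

k, n, o, q, r

A0 = {k}
A1: add {n, q, r} — n (Runner) has n→k; q (Runner) has q→k; r (Runner) has r→k.
A2: add {o} — o (Runner) has o→n.
A3 = A2; e.g. l (Keeper) can still go to m. Fixed point.
Runner's winning region = {k, n, o, q, r}.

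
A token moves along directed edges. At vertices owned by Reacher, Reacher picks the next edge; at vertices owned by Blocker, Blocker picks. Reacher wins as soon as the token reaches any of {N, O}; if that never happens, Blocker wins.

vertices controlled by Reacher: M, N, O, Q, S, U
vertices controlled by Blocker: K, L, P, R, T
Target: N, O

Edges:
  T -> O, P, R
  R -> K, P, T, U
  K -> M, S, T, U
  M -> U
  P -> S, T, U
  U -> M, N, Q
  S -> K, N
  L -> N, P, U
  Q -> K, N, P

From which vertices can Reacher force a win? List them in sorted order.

M, N, O, Q, S, U

A0 = {N, O}
A1: add {Q, S, U} — Q (Reacher) has Q→N; S (Reacher) has S→N; U (Reacher) has U→N.
A2: add {M} — M (Reacher) has M→U.
A3 = A2; e.g. K (Blocker) can still go to T. Fixed point.
Reacher's winning region = {M, N, O, Q, S, U}.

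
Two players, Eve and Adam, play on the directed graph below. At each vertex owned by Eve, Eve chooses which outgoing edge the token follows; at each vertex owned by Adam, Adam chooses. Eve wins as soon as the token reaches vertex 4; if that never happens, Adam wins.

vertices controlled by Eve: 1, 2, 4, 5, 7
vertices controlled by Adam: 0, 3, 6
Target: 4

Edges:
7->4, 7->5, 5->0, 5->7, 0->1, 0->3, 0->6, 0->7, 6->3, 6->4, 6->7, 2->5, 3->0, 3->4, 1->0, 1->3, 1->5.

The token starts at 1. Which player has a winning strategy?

A0 = {4}
A1: add {7} — 7 (Eve) has 7→4.
A2: add {5} — 5 (Eve) has 5→7.
A3: add {1, 2} — 1 (Eve) has 1→5; 2 (Eve) has 2→5.
A4 = A3; e.g. 0 (Adam) can still go to 3. Fixed point.
1 ∈ A3, so Eve can force the target.

Eve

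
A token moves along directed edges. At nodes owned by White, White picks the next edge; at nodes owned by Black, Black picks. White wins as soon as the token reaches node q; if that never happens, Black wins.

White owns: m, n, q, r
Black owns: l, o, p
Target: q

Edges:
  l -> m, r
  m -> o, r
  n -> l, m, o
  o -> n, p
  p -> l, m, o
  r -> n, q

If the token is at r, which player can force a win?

A0 = {q}
A1: add {r} — r (White) has r→q.
r ∈ A1, so White can force the target.

White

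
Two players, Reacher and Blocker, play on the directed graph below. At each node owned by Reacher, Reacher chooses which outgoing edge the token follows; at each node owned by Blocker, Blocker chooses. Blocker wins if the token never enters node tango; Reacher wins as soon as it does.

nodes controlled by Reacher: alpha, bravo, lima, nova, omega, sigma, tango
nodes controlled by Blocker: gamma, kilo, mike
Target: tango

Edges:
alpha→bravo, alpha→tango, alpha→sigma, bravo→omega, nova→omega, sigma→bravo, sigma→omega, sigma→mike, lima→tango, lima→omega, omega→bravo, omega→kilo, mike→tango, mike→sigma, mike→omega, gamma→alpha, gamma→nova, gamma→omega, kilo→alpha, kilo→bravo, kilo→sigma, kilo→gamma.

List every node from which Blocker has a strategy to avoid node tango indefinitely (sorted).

A0 = {tango}
A1: add {alpha, lima} — alpha (Reacher) has alpha→tango; lima (Reacher) has lima→tango.
A2 = A1; e.g. bravo (Reacher) has no edge into A1. Fixed point.
Reacher's attractor = {alpha, lima, tango}; Blocker avoids the target exactly from the complement.

bravo, gamma, kilo, mike, nova, omega, sigma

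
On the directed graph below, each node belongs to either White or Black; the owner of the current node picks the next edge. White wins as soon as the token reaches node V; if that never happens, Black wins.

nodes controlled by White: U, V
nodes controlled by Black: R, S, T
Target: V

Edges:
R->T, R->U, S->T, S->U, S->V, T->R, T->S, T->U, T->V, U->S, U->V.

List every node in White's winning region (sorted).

A0 = {V}
A1: add {U} — U (White) has U→V.
A2 = A1; e.g. R (Black) can still go to T. Fixed point.
White's winning region = {U, V}.

U, V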